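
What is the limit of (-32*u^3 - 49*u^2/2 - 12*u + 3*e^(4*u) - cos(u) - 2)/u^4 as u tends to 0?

767/24

Substitution gives 0/0; apply L'Hôpital's rule 4 times.
After differentiating numerator and denominator 4 times the quotient is (768*e^(4*u) - cos(u))/(24); at u = 0 this is 767/24.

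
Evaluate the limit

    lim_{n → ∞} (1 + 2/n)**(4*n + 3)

e^(8)

Write it as [(1 + 2/n)^n]^(4) · (1 + 2/n)^(3). The bracketed term tends to e^(2) and the second factor to 1, so the limit is e^(8).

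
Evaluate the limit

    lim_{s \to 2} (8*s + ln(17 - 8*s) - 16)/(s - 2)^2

Direct substitution gives 0/0.
Apply L'Hôpital: lim (8 - 8/(17 - 8*s))/(2*s - 4), still 0/0.
After 2 applications of L'Hôpital's rule the quotient is (-64/(17 - 8*s)^2)/(2); substituting s = 2 gives -32.

-32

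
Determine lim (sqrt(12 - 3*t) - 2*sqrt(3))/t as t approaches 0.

-√(3)/4

Substitution gives 0/0. Multiply numerator and denominator by the conjugate √(12 - 3t) + √12.
The numerator becomes (12 - 3t) − 12 = -3t, so the expression simplifies to -3/(√(12 - 3t) + √12).
Letting t → 0 gives -3/(2√12) = -√(3)/4.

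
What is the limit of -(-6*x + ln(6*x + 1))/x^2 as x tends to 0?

Direct substitution gives 0/0.
Apply L'Hôpital: lim (-6 + 6/(6*x + 1))/(-2*x), still 0/0.
After 2 applications of L'Hôpital's rule the quotient is (-36/(6*x + 1)^2)/(-2); substituting x = 0 gives 18.

18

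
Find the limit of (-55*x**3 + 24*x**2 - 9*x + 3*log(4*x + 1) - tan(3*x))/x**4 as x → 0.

Substitution gives 0/0; apply L'Hôpital's rule 4 times.
After differentiating numerator and denominator 4 times the quotient is (648*tan(3*x)/cos(3*x)^2 - 1944*tan(3*x)/cos(3*x)^4 - 4608/(4*x + 1)^4)/(24); at x = 0 this is -192.

-192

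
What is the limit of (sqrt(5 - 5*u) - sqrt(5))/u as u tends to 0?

Substitution gives 0/0. Multiply numerator and denominator by the conjugate √(5 - 5u) + √5.
The numerator becomes (5 - 5u) − 5 = -5u, so the expression simplifies to -5/(√(5 - 5u) + √5).
Letting u → 0 gives -5/(2√5) = -√(5)/2.

-√(5)/2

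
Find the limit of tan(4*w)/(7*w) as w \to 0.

4/7

Substitution gives 0/0.
Since tan(u)/u → 1 as u → 0, tan(4w)/(4w) → 1 and the limit is 4/7.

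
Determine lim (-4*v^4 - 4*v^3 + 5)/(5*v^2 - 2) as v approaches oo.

The numerator has higher degree (4 > 2); the quotient behaves like (-4/(5))·v^2 for large |v|.
As v → +∞ this diverges to -∞.

-∞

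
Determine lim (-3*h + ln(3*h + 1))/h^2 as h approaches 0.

-9/2

Direct substitution gives 0/0.
Apply L'Hôpital: lim (-3 + 3/(3*h + 1))/(2*h), still 0/0.
After 2 applications of L'Hôpital's rule the quotient is (-9/(3*h + 1)^2)/(2); substituting h = 0 gives -9/2.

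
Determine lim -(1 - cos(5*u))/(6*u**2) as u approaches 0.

-25/12

Substitution gives 0/0.
Use (1 − cos θ)/θ² → 1/2 with θ = 5u: the limit is 5²/(2·(-6)) = -25/12.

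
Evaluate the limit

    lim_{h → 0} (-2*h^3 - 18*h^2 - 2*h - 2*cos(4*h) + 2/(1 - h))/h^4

Substitution gives 0/0 (the numerator vanishes to order 4).
Expand each term to order h^4: the coefficient of h^4 in 2·1/(1 - h) is 2 and in -2·cos(4h) is -64/3.
Lower-order terms cancel with the polynomial part, so the numerator is (-58/3)·h^4 + o(h^4), and the limit is (-58/3)/(1) = -58/3.

-58/3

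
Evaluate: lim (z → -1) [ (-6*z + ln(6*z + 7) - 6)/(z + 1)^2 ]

-18

Direct substitution gives 0/0.
Apply L'Hôpital: lim (-6 + 6/(6*z + 7))/(2*z + 2), still 0/0.
After 2 applications of L'Hôpital's rule the quotient is (-36/(6*z + 7)^2)/(2); substituting z = -1 gives -18.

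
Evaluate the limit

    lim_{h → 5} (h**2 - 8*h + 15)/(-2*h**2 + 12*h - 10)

Since h = 5 makes numerator and denominator zero, (h - 5) divides both.
Cancelling it gives (h - 3)/(2 - 2*h); now plug in h = 5 to get -1/4.

-1/4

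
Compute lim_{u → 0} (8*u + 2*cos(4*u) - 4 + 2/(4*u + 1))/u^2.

Substitution gives 0/0; apply L'Hôpital's rule 2 times.
After differentiating numerator and denominator 2 times the quotient is (-32*cos(4*u) + 64/(4*u + 1)^3)/(2); at u = 0 this is 16.

16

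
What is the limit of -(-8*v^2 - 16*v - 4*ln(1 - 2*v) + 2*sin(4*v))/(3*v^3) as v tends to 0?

32/9

Substitution gives 0/0 (the numerator vanishes to order 3).
Expand each term to order v^3: the coefficient of v^3 in -4·ln(1 - 2v) is 32/3 and in 2·sin(4v) is -64/3.
Lower-order terms cancel with the polynomial part, so the numerator is (-32/3)·v^3 + o(v^3), and the limit is (-32/3)/(-3) = 32/9.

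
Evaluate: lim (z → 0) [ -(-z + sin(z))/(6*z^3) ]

Direct substitution gives 0/0.
Apply L'Hôpital: lim (cos(z) - 1)/(-18*z^2), still 0/0.
Apply L'Hôpital: lim (-sin(z))/(-36*z), still 0/0.
After 3 applications of L'Hôpital's rule the quotient is (-cos(z))/(-36); substituting z = 0 gives 1/36.

1/36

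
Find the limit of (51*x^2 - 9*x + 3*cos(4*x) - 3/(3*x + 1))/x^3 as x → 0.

81

Substitution gives 0/0; apply L'Hôpital's rule 3 times.
After differentiating numerator and denominator 3 times the quotient is (192*sin(4*x) + 486/(3*x + 1)^4)/(6); at x = 0 this is 81.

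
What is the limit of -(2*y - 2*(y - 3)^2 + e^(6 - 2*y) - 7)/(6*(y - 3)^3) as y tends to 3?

2/9

Direct substitution gives 0/0.
Apply L'Hôpital: lim (-4*y - 2*e^(6 - 2*y) + 14)/(-18*(y - 3)^2), still 0/0.
Apply L'Hôpital: lim (4*e^(6 - 2*y) - 4)/(108 - 36*y), still 0/0.
After 3 applications of L'Hôpital's rule the quotient is (-8*e^(6 - 2*y))/(-36); substituting y = 3 gives 2/9.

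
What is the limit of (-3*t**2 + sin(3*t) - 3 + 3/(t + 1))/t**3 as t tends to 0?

-15/2

Substitution gives 0/0 (the numerator vanishes to order 3).
Expand each term to order t^3: the coefficient of t^3 in 3·1/(1 + t) is -3 and in sin(3t) is -9/2.
Lower-order terms cancel with the polynomial part, so the numerator is (-15/2)·t^3 + o(t^3), and the limit is (-15/2)/(1) = -15/2.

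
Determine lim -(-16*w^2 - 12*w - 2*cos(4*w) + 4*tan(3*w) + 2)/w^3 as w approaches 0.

-36

Substitution gives 0/0 (the numerator vanishes to order 3).
Expand each term to order w^3: the coefficient of w^3 in 4·tan(3w) is 36 and in -2·cos(4w) is 0.
Lower-order terms cancel with the polynomial part, so the numerator is (36)·w^3 + o(w^3), and the limit is (36)/(-1) = -36.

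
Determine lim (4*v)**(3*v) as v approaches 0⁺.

Base → 0⁺ and exponent → 0⁺: a 0^0 form.
Take logs: 3v·ln(4v). This is 0·(−∞); rewriting as ln(4v)/(1/(3v)) and applying L'Hôpital gives 0.
Hence the limit is e^0 = 1.

1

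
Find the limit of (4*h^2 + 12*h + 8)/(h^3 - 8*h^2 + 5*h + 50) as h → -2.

-4/49

Since h = -2 makes numerator and denominator zero, (h + 2) divides both.
Cancelling it gives (4*h + 4)/(h^2 - 10*h + 25); now plug in h = -2 to get -4/49.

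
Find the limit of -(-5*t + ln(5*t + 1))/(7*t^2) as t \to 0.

Direct substitution gives 0/0.
Apply L'Hôpital: lim (-5 + 5/(5*t + 1))/(-14*t), still 0/0.
After 2 applications of L'Hôpital's rule the quotient is (-25/(5*t + 1)^2)/(-14); substituting t = 0 gives 25/14.

25/14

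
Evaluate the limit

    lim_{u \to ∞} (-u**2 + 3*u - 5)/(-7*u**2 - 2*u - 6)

1/7

Numerator and denominator both have degree 2.
Dividing every term by u^2, all lower-order terms vanish and the limit is the ratio of leading coefficients, -1/(-7) = 1/7.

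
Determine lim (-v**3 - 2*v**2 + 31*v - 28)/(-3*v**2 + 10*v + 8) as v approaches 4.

Since v = 4 makes numerator and denominator zero, (v - 4) divides both.
Cancelling it gives (-v^2 - 6*v + 7)/(-3*v - 2); now plug in v = 4 to get 33/14.

33/14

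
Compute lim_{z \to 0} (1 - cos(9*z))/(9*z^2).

Substitution gives 0/0.
Use (1 − cos u)/u² → 1/2 with u = 9z: the limit is 9²/(2·9) = 9/2.

9/2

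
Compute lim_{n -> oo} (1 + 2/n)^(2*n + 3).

The base → 1 and the exponent → ∞: a 1^∞ form.
Take logarithms: (2n + 3)·ln(1 + 2/n). Since ln(1+u) ~ u for small u, this behaves like (2n)·(2/n) → 4.
So the limit is e^(4).

e^(4)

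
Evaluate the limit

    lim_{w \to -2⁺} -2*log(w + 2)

As w → -2⁺, w + 2 → 0⁺ and ln(w + 2) → −∞.
Multiplying by -2 gives ∞.

∞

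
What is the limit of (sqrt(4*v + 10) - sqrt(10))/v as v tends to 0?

A 0/0 form; rationalise with √(10 + 4v) + √10. This collapses the numerator to 4v, leaving 4/(√(10 + 4v) + √10) → 4/(2√10) = √(10)/5.

√(10)/5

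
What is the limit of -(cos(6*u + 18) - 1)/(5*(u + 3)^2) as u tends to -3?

18/5

Direct substitution gives 0/0.
Apply L'Hôpital: lim (-6*sin(6*u + 18))/(-10*u - 30), still 0/0.
After 2 applications of L'Hôpital's rule the quotient is (-36*cos(6*u + 18))/(-10); substituting u = -3 gives 18/5.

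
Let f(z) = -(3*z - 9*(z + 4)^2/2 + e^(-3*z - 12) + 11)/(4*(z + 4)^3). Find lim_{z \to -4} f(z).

Direct substitution gives 0/0.
Apply L'Hôpital: lim (-9*z - 3*e^(-3*z - 12) - 33)/(-12*(z + 4)^2), still 0/0.
Apply L'Hôpital: lim (9*e^(-3*z - 12) - 9)/(-24*z - 96), still 0/0.
After 3 applications of L'Hôpital's rule the quotient is (-27*e^(-3*z - 12))/(-24); substituting z = -4 gives 9/8.

9/8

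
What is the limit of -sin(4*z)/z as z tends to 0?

-4

Substitution gives 0/0.
Write it as (4/(-1))·sin(4z)/(4z); since sin(u)/u → 1, the limit is -4.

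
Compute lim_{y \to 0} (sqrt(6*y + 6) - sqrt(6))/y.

√(6)/2

A 0/0 form; rationalise with √(6 + 6y) + √6. This collapses the numerator to 6y, leaving 6/(√(6 + 6y) + √6) → 6/(2√6) = √(6)/2.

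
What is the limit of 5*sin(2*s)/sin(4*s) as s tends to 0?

5/2

Substitution gives 0/0.
Divide numerator and denominator by s: sin(2s)/s → 2 and sin(4s)/s → 4, so the limit is 5·2/4 = 5/2.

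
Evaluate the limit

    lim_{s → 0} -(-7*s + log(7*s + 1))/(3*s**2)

49/6

Direct substitution gives 0/0.
Apply L'Hôpital: lim (-7 + 7/(7*s + 1))/(-6*s), still 0/0.
After 2 applications of L'Hôpital's rule the quotient is (-49/(7*s + 1)^2)/(-6); substituting s = 0 gives 49/6.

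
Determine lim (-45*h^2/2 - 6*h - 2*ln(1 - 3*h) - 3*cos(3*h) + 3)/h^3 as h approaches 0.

18

Substitution gives 0/0 (the numerator vanishes to order 3).
Expand each term to order h^3: the coefficient of h^3 in -3·cos(3h) is 0 and in -2·ln(1 - 3h) is 18.
Lower-order terms cancel with the polynomial part, so the numerator is (18)·h^3 + o(h^3), and the limit is (18)/(1) = 18.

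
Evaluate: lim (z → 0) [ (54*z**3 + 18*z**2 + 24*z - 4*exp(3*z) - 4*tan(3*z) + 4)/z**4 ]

Substitution gives 0/0 (the numerator vanishes to order 4).
Expand each term to order z^4: the coefficient of z^4 in -4·e^(3z) is -27/2 and in -4·tan(3z) is 0.
Lower-order terms cancel with the polynomial part, so the numerator is (-27/2)·z^4 + o(z^4), and the limit is (-27/2)/(1) = -27/2.

-27/2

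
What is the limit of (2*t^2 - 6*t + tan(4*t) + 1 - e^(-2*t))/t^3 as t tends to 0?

68/3

Substitution gives 0/0 (the numerator vanishes to order 3).
Expand each term to order t^3: the coefficient of t^3 in −e^(-2t) is 4/3 and in tan(4t) is 64/3.
Lower-order terms cancel with the polynomial part, so the numerator is (68/3)·t^3 + o(t^3), and the limit is (68/3)/(1) = 68/3.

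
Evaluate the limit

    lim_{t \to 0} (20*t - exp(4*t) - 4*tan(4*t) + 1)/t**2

Substitution gives 0/0; apply L'Hôpital's rule 2 times.
After differentiating numerator and denominator 2 times the quotient is (-16*e^(4*t) - 128*tan(4*t)/cos(4*t)^2)/(2); at t = 0 this is -8.

-8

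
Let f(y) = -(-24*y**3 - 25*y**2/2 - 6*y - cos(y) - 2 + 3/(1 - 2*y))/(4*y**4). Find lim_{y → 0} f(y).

Substitution gives 0/0 (the numerator vanishes to order 4).
Expand each term to order y^4: the coefficient of y^4 in 3·1/(1 - 2y) is 48 and in −cos(y) is -1/24.
Lower-order terms cancel with the polynomial part, so the numerator is (1151/24)·y^4 + o(y^4), and the limit is (1151/24)/(-4) = -1151/96.

-1151/96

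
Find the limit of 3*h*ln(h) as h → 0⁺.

This is a 0·(−∞) form. Rewrite as 3·ln(h) / h^(−1) and apply L'Hôpital:
the derivative quotient is 3·(1/h) / (−1·h^(−2)) = (-3/1)·h^1 → 0.

0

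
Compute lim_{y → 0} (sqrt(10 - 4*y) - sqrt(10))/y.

Substitution gives 0/0. Multiply numerator and denominator by the conjugate √(10 - 4y) + √10.
The numerator becomes (10 - 4y) − 10 = -4y, so the expression simplifies to -4/(√(10 - 4y) + √10).
Letting y → 0 gives -4/(2√10) = -√(10)/5.

-√(10)/5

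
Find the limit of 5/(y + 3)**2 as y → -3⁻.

As y → -3⁻, (y + 3) → 0⁻, so (y + 3)^2 → 0⁺ and 5/(y + 3)^2 → ∞.

∞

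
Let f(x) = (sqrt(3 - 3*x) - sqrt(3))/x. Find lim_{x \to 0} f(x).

-√(3)/2

A 0/0 form; rationalise with √(3 - 3x) + √3. This collapses the numerator to -3x, leaving -3/(√(3 - 3x) + √3) → -3/(2√3) = -√(3)/2.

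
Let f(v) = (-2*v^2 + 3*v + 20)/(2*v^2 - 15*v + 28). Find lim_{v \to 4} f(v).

-13

Since v = 4 makes numerator and denominator zero, (v - 4) divides both.
Cancelling it gives (-2*v - 5)/(2*v - 7); now plug in v = 4 to get -13.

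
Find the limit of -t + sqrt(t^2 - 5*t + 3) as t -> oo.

This has the form ∞ − ∞. Multiply and divide by the conjugate √(t^2 - 5*t + 3) + t.
That gives (-5t + 3) / (√(t^2 - 5*t + 3) + t).
Divide numerator and denominator by t: the limit is -5/(2·1) = -5/2.

-5/2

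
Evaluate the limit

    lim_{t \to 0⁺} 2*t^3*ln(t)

0

This is a 0·(−∞) form. Rewrite as 2·ln(t) / t^(−3) and apply L'Hôpital:
the derivative quotient is 2·(1/t) / (−3·t^(−4)) = (-2/3)·t^3 → 0.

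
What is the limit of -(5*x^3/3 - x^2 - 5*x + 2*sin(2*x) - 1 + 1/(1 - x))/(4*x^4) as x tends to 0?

Substitution gives 0/0 (the numerator vanishes to order 4).
Expand each term to order x^4: the coefficient of x^4 in 1/(1 - x) is 1 and in 2·sin(2x) is 0.
Lower-order terms cancel with the polynomial part, so the numerator is (1)·x^4 + o(x^4), and the limit is (1)/(-4) = -1/4.

-1/4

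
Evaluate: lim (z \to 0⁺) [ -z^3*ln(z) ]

This is a 0·(−∞) form. Rewrite as -1·ln(z) / z^(−3) and apply L'Hôpital:
the derivative quotient is -1·(1/z) / (−3·z^(−4)) = (1/3)·z^3 → 0.

0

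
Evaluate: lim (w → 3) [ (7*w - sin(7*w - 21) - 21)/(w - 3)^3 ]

343/6

Direct substitution gives 0/0.
Apply L'Hôpital: lim (7 - 7*cos(7*w - 21))/(3*(w - 3)^2), still 0/0.
Apply L'Hôpital: lim (49*sin(7*w - 21))/(6*w - 18), still 0/0.
After 3 applications of L'Hôpital's rule the quotient is (343*cos(7*w - 21))/(6); substituting w = 3 gives 343/6.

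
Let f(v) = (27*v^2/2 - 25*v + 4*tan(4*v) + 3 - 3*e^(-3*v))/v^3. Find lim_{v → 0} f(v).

Substitution gives 0/0; apply L'Hôpital's rule 3 times.
After differentiating numerator and denominator 3 times the quotient is (((1536*tan(4*v)^2 + 512)*e^(3*v)/cos(4*v)^2 + 81)*e^(-3*v))/(6); at v = 0 this is 593/6.

593/6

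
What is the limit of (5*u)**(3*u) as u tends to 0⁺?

Base → 0⁺ and exponent → 0⁺: a 0^0 form.
Take logs: 3u·ln(5u). This is 0·(−∞); rewriting as ln(5u)/(1/(3u)) and applying L'Hôpital gives 0.
Hence the limit is e^0 = 1.

1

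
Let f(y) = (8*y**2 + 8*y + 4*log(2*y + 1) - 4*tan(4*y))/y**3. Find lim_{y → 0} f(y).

Substitution gives 0/0 (the numerator vanishes to order 3).
Expand each term to order y^3: the coefficient of y^3 in 4·ln(1 + 2y) is 32/3 and in -4·tan(4y) is -256/3.
Lower-order terms cancel with the polynomial part, so the numerator is (-224/3)·y^3 + o(y^3), and the limit is (-224/3)/(1) = -224/3.

-224/3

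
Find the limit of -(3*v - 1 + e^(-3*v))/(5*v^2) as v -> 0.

Direct substitution gives 0/0.
Apply L'Hôpital: lim (3 - 3*e^(-3*v))/(-10*v), still 0/0.
After 2 applications of L'Hôpital's rule the quotient is (9*e^(-3*v))/(-10); substituting v = 0 gives -9/10.

-9/10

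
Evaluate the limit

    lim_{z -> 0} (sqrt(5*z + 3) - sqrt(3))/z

5*√(3)/6

Substitution gives 0/0. Multiply numerator and denominator by the conjugate √(3 + 5z) + √3.
The numerator becomes (3 + 5z) − 3 = 5z, so the expression simplifies to 5/(√(3 + 5z) + √3).
Letting z → 0 gives 5/(2√3) = 5*√(3)/6.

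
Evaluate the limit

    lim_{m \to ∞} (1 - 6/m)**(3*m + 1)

Let L be the limit and take ln: ln L = lim (3m + 1)·ln(1 - 6/m) = lim (3m + 1)·(-6/m + O(1/m²)) = -18.
Hence L = e^(-18).

e^(-18)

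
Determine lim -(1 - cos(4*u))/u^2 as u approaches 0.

-8

Substitution gives 0/0.
Use (1 − cos θ)/θ² → 1/2 with θ = 4u: the limit is 4²/(2·(-1)) = -8.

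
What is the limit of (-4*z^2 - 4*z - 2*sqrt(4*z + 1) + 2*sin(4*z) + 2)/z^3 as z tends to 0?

-88/3

Substitution gives 0/0 (the numerator vanishes to order 3).
Expand each term to order z^3: the coefficient of z^3 in 2·sin(4z) is -64/3 and in -2·√(1 + 4z) is -8.
Lower-order terms cancel with the polynomial part, so the numerator is (-88/3)·z^3 + o(z^3), and the limit is (-88/3)/(1) = -88/3.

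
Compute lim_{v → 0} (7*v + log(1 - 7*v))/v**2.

-49/2

Direct substitution gives 0/0.
Apply L'Hôpital: lim (7 - 7/(1 - 7*v))/(2*v), still 0/0.
After 2 applications of L'Hôpital's rule the quotient is (-49/(1 - 7*v)^2)/(2); substituting v = 0 gives -49/2.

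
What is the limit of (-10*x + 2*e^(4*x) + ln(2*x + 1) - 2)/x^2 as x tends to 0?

14

Substitution gives 0/0; apply L'Hôpital's rule 2 times.
After differentiating numerator and denominator 2 times the quotient is (32*e^(4*x) - 4/(2*x + 1)^2)/(2); at x = 0 this is 14.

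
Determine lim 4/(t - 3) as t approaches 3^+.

As t → 3⁺, (t - 3) → 0⁺, so (t - 3)^1 → 0⁺ and 4/(t - 3)^1 → ∞.

∞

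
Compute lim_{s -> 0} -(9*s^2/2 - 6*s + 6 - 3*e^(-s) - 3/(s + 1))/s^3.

Substitution gives 0/0 (the numerator vanishes to order 3).
Expand each term to order s^3: the coefficient of s^3 in -3·1/(1 + s) is 3 and in -3·e^(-s) is 1/2.
Lower-order terms cancel with the polynomial part, so the numerator is (7/2)·s^3 + o(s^3), and the limit is (7/2)/(-1) = -7/2.

-7/2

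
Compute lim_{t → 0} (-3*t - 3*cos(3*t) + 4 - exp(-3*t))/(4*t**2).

Substitution gives 0/0 (the numerator vanishes to order 2).
Expand each term to order t^2: the coefficient of t^2 in −e^(-3t) is -9/2 and in -3·cos(3t) is 27/2.
Lower-order terms cancel with the polynomial part, so the numerator is (9)·t^2 + o(t^2), and the limit is (9)/(4) = 9/4.

9/4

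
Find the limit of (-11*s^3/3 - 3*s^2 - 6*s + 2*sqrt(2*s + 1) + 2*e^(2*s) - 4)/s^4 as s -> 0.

1/12

Substitution gives 0/0 (the numerator vanishes to order 4).
Expand each term to order s^4: the coefficient of s^4 in 2·√(1 + 2s) is -5/4 and in 2·e^(2s) is 4/3.
Lower-order terms cancel with the polynomial part, so the numerator is (1/12)·s^4 + o(s^4), and the limit is (1/12)/(1) = 1/12.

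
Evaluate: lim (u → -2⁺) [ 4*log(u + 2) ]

-∞

As u → -2⁺, u + 2 → 0⁺ and ln(u + 2) → −∞.
Multiplying by 4 gives -∞.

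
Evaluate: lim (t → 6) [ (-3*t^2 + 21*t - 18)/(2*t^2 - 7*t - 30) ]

-15/17

Since t = 6 makes numerator and denominator zero, (t - 6) divides both.
Cancelling it gives (3 - 3*t)/(2*t + 5); now plug in t = 6 to get -15/17.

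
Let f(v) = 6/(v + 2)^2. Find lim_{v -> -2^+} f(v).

∞

As v → -2⁺, (v + 2) → 0⁺, so (v + 2)^2 → 0⁺ and 6/(v + 2)^2 → ∞.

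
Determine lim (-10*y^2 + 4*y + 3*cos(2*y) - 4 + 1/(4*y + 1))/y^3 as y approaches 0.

-64

Substitution gives 0/0; apply L'Hôpital's rule 3 times.
After differentiating numerator and denominator 3 times the quotient is (24*sin(2*y) - 384/(4*y + 1)^4)/(6); at y = 0 this is -64.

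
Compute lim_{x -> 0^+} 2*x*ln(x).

This is a 0·(−∞) form. Rewrite as 2·ln(x) / x^(−1) and apply L'Hôpital:
the derivative quotient is 2·(1/x) / (−1·x^(−2)) = (-2/1)·x^1 → 0.

0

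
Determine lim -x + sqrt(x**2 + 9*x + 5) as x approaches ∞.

This has the form ∞ − ∞. Multiply and divide by the conjugate √(x^2 + 9*x + 5) + x.
That gives (9x + 5) / (√(x^2 + 9*x + 5) + x).
Divide numerator and denominator by x: the limit is 9/(2·1) = 9/2.

9/2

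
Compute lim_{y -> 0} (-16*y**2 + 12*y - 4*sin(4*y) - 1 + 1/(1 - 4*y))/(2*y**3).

Substitution gives 0/0; apply L'Hôpital's rule 3 times.
After differentiating numerator and denominator 3 times the quotient is (256*cos(4*y) + 384/(4*y - 1)^4)/(12); at y = 0 this is 160/3.

160/3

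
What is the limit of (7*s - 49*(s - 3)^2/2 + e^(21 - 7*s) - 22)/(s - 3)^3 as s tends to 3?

-343/6

Direct substitution gives 0/0.
Apply L'Hôpital: lim (-49*s - 7*e^(21 - 7*s) + 154)/(3*(s - 3)^2), still 0/0.
Apply L'Hôpital: lim (49*e^(21 - 7*s) - 49)/(6*s - 18), still 0/0.
After 3 applications of L'Hôpital's rule the quotient is (-343*e^(21 - 7*s))/(6); substituting s = 3 gives -343/6.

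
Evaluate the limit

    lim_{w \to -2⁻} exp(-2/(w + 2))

As w → -2⁻, -2/(w + 2) → +∞, so e^(-2/(w + 2)) → ∞.

∞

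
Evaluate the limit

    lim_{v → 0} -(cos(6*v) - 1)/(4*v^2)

9/2

Direct substitution gives 0/0.
Apply L'Hôpital: lim (-6*sin(6*v))/(-8*v), still 0/0.
After 2 applications of L'Hôpital's rule the quotient is (-36*cos(6*v))/(-8); substituting v = 0 gives 9/2.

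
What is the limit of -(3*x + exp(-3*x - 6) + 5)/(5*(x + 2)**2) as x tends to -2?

-9/10

Direct substitution gives 0/0.
Apply L'Hôpital: lim (3 - 3*e^(-3*x - 6))/(-10*x - 20), still 0/0.
After 2 applications of L'Hôpital's rule the quotient is (9*e^(-3*x - 6))/(-10); substituting x = -2 gives -9/10.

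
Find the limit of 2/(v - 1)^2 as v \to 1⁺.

As v → 1⁺, (v - 1) → 0⁺, so (v - 1)^2 → 0⁺ and 2/(v - 1)^2 → ∞.

∞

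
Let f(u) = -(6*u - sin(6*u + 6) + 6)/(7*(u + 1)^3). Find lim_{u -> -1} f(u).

-36/7

Direct substitution gives 0/0.
Apply L'Hôpital: lim (6 - 6*cos(6*u + 6))/(-21*(u + 1)^2), still 0/0.
Apply L'Hôpital: lim (36*sin(6*u + 6))/(-42*u - 42), still 0/0.
After 3 applications of L'Hôpital's rule the quotient is (216*cos(6*u + 6))/(-42); substituting u = -1 gives -36/7.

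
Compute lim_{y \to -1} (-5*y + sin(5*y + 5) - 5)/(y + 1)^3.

-125/6

Direct substitution gives 0/0.
Apply L'Hôpital: lim (5*cos(5*y + 5) - 5)/(3*(y + 1)^2), still 0/0.
Apply L'Hôpital: lim (-25*sin(5*y + 5))/(6*y + 6), still 0/0.
After 3 applications of L'Hôpital's rule the quotient is (-125*cos(5*y + 5))/(6); substituting y = -1 gives -125/6.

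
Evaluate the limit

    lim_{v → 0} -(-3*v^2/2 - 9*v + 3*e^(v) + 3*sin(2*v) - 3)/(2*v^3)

7/4

Substitution gives 0/0; apply L'Hôpital's rule 3 times.
After differentiating numerator and denominator 3 times the quotient is (3*e^(v) - 24*cos(2*v))/(-12); at v = 0 this is 7/4.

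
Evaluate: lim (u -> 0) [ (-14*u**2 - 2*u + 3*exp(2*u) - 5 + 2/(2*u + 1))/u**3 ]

-12

Substitution gives 0/0; apply L'Hôpital's rule 3 times.
After differentiating numerator and denominator 3 times the quotient is (24*e^(2*u) - 96/(2*u + 1)^4)/(6); at u = 0 this is -12.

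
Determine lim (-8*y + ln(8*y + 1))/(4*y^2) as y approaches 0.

-8

Direct substitution gives 0/0.
Apply L'Hôpital: lim (-8 + 8/(8*y + 1))/(8*y), still 0/0.
After 2 applications of L'Hôpital's rule the quotient is (-64/(8*y + 1)^2)/(8); substituting y = 0 gives -8.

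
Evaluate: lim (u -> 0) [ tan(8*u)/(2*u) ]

Substitution gives 0/0.
Since tan(θ)/θ → 1 as θ → 0, tan(8u)/(8u) → 1 and the limit is 8/2 = 4.

4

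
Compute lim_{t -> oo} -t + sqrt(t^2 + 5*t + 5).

An ∞ − ∞ form. Rationalising with the conjugate, the difference becomes (5t + 5) / (√(t^2 + 5*t + 5) + t).
For large t the denominator behaves like 2·t, so the quotient tends to 5/2 = 5/2.

5/2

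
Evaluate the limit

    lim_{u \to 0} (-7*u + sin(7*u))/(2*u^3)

-343/12

Direct substitution gives 0/0.
Apply L'Hôpital: lim (7*cos(7*u) - 7)/(6*u^2), still 0/0.
Apply L'Hôpital: lim (-49*sin(7*u))/(12*u), still 0/0.
After 3 applications of L'Hôpital's rule the quotient is (-343*cos(7*u))/(12); substituting u = 0 gives -343/12.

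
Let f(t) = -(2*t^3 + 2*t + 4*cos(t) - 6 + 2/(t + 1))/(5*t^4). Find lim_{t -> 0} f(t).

-13/30

Substitution gives 0/0 (the numerator vanishes to order 4).
Expand each term to order t^4: the coefficient of t^4 in 2·1/(1 + t) is 2 and in 4·cos(t) is 1/6.
Lower-order terms cancel with the polynomial part, so the numerator is (13/6)·t^4 + o(t^4), and the limit is (13/6)/(-5) = -13/30.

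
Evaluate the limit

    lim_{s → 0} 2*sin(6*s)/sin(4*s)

3

Substitution gives 0/0.
Divide numerator and denominator by s: sin(6s)/s → 6 and sin(4s)/s → 4, so the limit is 2·6/4 = 3.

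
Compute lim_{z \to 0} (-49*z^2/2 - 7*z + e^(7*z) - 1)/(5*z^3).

343/30

Direct substitution gives 0/0.
Apply L'Hôpital: lim (-49*z + 7*e^(7*z) - 7)/(15*z^2), still 0/0.
Apply L'Hôpital: lim (49*e^(7*z) - 49)/(30*z), still 0/0.
After 3 applications of L'Hôpital's rule the quotient is (343*e^(7*z))/(30); substituting z = 0 gives 343/30.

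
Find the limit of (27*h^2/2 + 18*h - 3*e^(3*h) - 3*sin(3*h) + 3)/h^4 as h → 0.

Substitution gives 0/0; apply L'Hôpital's rule 4 times.
After differentiating numerator and denominator 4 times the quotient is (-243*e^(3*h) - 243*sin(3*h))/(24); at h = 0 this is -81/8.

-81/8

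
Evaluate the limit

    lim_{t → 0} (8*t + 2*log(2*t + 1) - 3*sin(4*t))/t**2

-4

Substitution gives 0/0; apply L'Hôpital's rule 2 times.
After differentiating numerator and denominator 2 times the quotient is (48*sin(4*t) - 8/(2*t + 1)^2)/(2); at t = 0 this is -4.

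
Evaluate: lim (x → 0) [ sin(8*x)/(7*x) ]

Substitution gives 0/0.
Write it as (8/7)·sin(8x)/(8x); since sin(u)/u → 1, the limit is 8/7.

8/7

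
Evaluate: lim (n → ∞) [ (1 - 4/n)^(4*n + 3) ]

e^(-16)

Write it as [(1 - 4/n)^n]^(4) · (1 - 4/n)^(3). The bracketed term tends to e^(-4) and the second factor to 1, so the limit is e^(-16).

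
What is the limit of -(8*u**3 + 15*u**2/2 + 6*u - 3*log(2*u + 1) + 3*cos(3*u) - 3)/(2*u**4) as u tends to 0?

-177/16

Substitution gives 0/0 (the numerator vanishes to order 4).
Expand each term to order u^4: the coefficient of u^4 in 3·cos(3u) is 81/8 and in -3·ln(1 + 2u) is 12.
Lower-order terms cancel with the polynomial part, so the numerator is (177/8)·u^4 + o(u^4), and the limit is (177/8)/(-2) = -177/16.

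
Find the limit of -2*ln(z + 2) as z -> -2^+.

As z → -2⁺, z + 2 → 0⁺ and ln(z + 2) → −∞.
Multiplying by -2 gives ∞.

∞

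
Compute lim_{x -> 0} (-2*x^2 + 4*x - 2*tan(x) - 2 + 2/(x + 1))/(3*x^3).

-8/9

Substitution gives 0/0 (the numerator vanishes to order 3).
Expand each term to order x^3: the coefficient of x^3 in 2·1/(1 + x) is -2 and in -2·tan(x) is -2/3.
Lower-order terms cancel with the polynomial part, so the numerator is (-8/3)·x^3 + o(x^3), and the limit is (-8/3)/(3) = -8/9.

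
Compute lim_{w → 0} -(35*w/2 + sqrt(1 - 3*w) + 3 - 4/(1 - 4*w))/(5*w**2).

521/40

Substitution gives 0/0; apply L'Hôpital's rule 2 times.
After differentiating numerator and denominator 2 times the quotient is (128/(4*w - 1)^3 - 9/(4*(1 - 3*w)^(3/2)))/(-10); at w = 0 this is 521/40.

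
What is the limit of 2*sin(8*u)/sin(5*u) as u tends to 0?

Substitution gives 0/0.
Divide numerator and denominator by u: sin(8u)/u → 8 and sin(5u)/u → 5, so the limit is 2·8/5 = 16/5.

16/5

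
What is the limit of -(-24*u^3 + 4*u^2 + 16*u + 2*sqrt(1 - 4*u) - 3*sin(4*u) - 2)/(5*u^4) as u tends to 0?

Substitution gives 0/0; apply L'Hôpital's rule 4 times.
After differentiating numerator and denominator 4 times the quotient is (-768*sin(4*u) - 480/(1 - 4*u)^(7/2))/(-120); at u = 0 this is 4.

4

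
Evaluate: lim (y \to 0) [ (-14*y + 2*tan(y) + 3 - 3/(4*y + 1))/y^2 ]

-48

Substitution gives 0/0 (the numerator vanishes to order 2).
Expand each term to order y^2: the coefficient of y^2 in -3·1/(1 + 4y) is -48 and in 2·tan(y) is 0.
Lower-order terms cancel with the polynomial part, so the numerator is (-48)·y^2 + o(y^2), and the limit is (-48)/(1) = -48.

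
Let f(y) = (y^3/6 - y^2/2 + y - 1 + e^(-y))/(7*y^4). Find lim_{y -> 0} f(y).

Direct substitution gives 0/0.
Apply L'Hôpital: lim (y^2/2 - y + 1 - e^(-y))/(28*y^3), still 0/0.
Apply L'Hôpital: lim (y - 1 + e^(-y))/(84*y^2), still 0/0.
Apply L'Hôpital: lim (1 - e^(-y))/(168*y), still 0/0.
After 4 applications of L'Hôpital's rule the quotient is (e^(-y))/(168); substituting y = 0 gives 1/168.

1/168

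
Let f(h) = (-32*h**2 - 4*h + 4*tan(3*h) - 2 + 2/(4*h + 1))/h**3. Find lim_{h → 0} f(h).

-92

Substitution gives 0/0 (the numerator vanishes to order 3).
Expand each term to order h^3: the coefficient of h^3 in 4·tan(3h) is 36 and in 2·1/(1 + 4h) is -128.
Lower-order terms cancel with the polynomial part, so the numerator is (-92)·h^3 + o(h^3), and the limit is (-92)/(1) = -92.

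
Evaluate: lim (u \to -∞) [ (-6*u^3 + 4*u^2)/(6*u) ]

The numerator has higher degree (3 > 1); the quotient behaves like (-6/(6))·u^2 for large |u|.
As u → −∞ this diverges to -∞.

-∞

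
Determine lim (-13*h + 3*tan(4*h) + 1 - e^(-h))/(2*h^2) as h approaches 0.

Substitution gives 0/0 (the numerator vanishes to order 2).
Expand each term to order h^2: the coefficient of h^2 in −e^(-h) is -1/2 and in 3·tan(4h) is 0.
Lower-order terms cancel with the polynomial part, so the numerator is (-1/2)·h^2 + o(h^2), and the limit is (-1/2)/(2) = -1/4.

-1/4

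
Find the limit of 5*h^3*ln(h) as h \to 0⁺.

0

This is a 0·(−∞) form. Rewrite as 5·ln(h) / h^(−3) and apply L'Hôpital:
the derivative quotient is 5·(1/h) / (−3·h^(−4)) = (-5/3)·h^3 → 0.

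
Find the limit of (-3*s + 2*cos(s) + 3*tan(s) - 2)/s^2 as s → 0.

-1

Substitution gives 0/0; apply L'Hôpital's rule 2 times.
After differentiating numerator and denominator 2 times the quotient is (-2*cos(s) + 6*tan(s)/cos(s)^2)/(2); at s = 0 this is -1.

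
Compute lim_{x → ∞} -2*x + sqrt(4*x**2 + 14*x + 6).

7/2

This has the form ∞ − ∞. Multiply and divide by the conjugate √(4*x^2 + 14*x + 6) + 2x.
That gives (14x + 6) / (√(4*x^2 + 14*x + 6) + 2x).
Divide numerator and denominator by x: the limit is 14/(2·2) = 7/2.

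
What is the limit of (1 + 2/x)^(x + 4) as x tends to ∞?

Let L be the limit and take ln: ln L = lim (x + 4)·ln(1 + 2/x) = lim (x + 4)·(2/x + O(1/x²)) = 2.
Hence L = e^(2).

e^(2)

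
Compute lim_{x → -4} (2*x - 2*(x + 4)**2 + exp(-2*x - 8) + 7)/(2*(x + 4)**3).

-2/3

Direct substitution gives 0/0.
Apply L'Hôpital: lim (-4*x - 2*e^(-2*x - 8) - 14)/(6*(x + 4)^2), still 0/0.
Apply L'Hôpital: lim (4*e^(-2*x - 8) - 4)/(12*x + 48), still 0/0.
After 3 applications of L'Hôpital's rule the quotient is (-8*e^(-2*x - 8))/(12); substituting x = -4 gives -2/3.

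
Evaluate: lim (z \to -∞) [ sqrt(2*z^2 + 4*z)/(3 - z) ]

√(2)

For large |z|, √(2*z^2 + 4*z) ≈ √2·|z| and the denominator ≈ -z.
Since z → −∞, |z| = −z, giving −√2/(-1) = √(2).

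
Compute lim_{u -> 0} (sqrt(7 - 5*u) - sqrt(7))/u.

-5*√(7)/14

A 0/0 form; rationalise with √(7 - 5u) + √7. This collapses the numerator to -5u, leaving -5/(√(7 - 5u) + √7) → -5/(2√7) = -5*√(7)/14.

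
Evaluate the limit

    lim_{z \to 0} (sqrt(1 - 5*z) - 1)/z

Substitution gives 0/0. Multiply numerator and denominator by the conjugate √(1 - 5z) + √1.
The numerator becomes (1 - 5z) − 1 = -5z, so the expression simplifies to -5/(√(1 - 5z) + √1).
Letting z → 0 gives -5/(2√1) = -5/2.

-5/2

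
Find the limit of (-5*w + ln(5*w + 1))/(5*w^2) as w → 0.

Direct substitution gives 0/0.
Apply L'Hôpital: lim (-5 + 5/(5*w + 1))/(10*w), still 0/0.
After 2 applications of L'Hôpital's rule the quotient is (-25/(5*w + 1)^2)/(10); substituting w = 0 gives -5/2.

-5/2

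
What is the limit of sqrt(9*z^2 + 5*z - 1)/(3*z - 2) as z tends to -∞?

-1

For large |z|, √(9*z^2 + 5*z - 1) ≈ √9·|z| and the denominator ≈ 3z.
Since z → −∞, |z| = −z, giving −√9/(3) = -1.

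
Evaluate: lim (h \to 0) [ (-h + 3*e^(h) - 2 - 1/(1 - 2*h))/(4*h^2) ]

-5/8

Substitution gives 0/0; apply L'Hôpital's rule 2 times.
After differentiating numerator and denominator 2 times the quotient is (3*e^(h) + 8/(2*h - 1)^3)/(8); at h = 0 this is -5/8.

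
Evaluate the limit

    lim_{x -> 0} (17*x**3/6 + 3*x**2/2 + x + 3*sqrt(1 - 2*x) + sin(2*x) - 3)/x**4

Substitution gives 0/0 (the numerator vanishes to order 4).
Expand each term to order x^4: the coefficient of x^4 in 3·√(1 - 2x) is -15/8 and in sin(2x) is 0.
Lower-order terms cancel with the polynomial part, so the numerator is (-15/8)·x^4 + o(x^4), and the limit is (-15/8)/(1) = -15/8.

-15/8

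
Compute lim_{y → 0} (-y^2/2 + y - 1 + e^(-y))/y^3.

Direct substitution gives 0/0.
Apply L'Hôpital: lim (-y + 1 - e^(-y))/(3*y^2), still 0/0.
Apply L'Hôpital: lim (-1 + e^(-y))/(6*y), still 0/0.
After 3 applications of L'Hôpital's rule the quotient is (-e^(-y))/(6); substituting y = 0 gives -1/6.

-1/6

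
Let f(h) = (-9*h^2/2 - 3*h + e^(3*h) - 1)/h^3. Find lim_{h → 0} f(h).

Direct substitution gives 0/0.
Apply L'Hôpital: lim (-9*h + 3*e^(3*h) - 3)/(3*h^2), still 0/0.
Apply L'Hôpital: lim (9*e^(3*h) - 9)/(6*h), still 0/0.
After 3 applications of L'Hôpital's rule the quotient is (27*e^(3*h))/(6); substituting h = 0 gives 9/2.

9/2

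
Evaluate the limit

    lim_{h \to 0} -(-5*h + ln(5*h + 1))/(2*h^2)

Direct substitution gives 0/0.
Apply L'Hôpital: lim (-5 + 5/(5*h + 1))/(-4*h), still 0/0.
After 2 applications of L'Hôpital's rule the quotient is (-25/(5*h + 1)^2)/(-4); substituting h = 0 gives 25/4.

25/4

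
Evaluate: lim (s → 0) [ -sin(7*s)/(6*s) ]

-7/6

Substitution gives 0/0.
Write it as (7/(-6))·sin(7s)/(7s); since sin(u)/u → 1, the limit is -7/6.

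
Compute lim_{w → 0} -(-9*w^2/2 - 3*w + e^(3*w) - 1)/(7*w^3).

Direct substitution gives 0/0.
Apply L'Hôpital: lim (-9*w + 3*e^(3*w) - 3)/(-21*w^2), still 0/0.
Apply L'Hôpital: lim (9*e^(3*w) - 9)/(-42*w), still 0/0.
After 3 applications of L'Hôpital's rule the quotient is (27*e^(3*w))/(-42); substituting w = 0 gives -9/14.

-9/14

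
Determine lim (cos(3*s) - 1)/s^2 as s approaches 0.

-9/2

Direct substitution gives 0/0.
Apply L'Hôpital: lim (-3*sin(3*s))/(2*s), still 0/0.
After 2 applications of L'Hôpital's rule the quotient is (-9*cos(3*s))/(2); substituting s = 0 gives -9/2.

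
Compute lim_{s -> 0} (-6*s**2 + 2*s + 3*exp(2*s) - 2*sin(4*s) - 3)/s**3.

Substitution gives 0/0; apply L'Hôpital's rule 3 times.
After differentiating numerator and denominator 3 times the quotient is (24*e^(2*s) + 128*cos(4*s))/(6); at s = 0 this is 76/3.

76/3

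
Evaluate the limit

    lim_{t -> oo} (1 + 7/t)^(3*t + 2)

e^(21)

Write it as [(1 + 7/t)^t]^(3) · (1 + 7/t)^(2). The bracketed term tends to e^(7) and the second factor to 1, so the limit is e^(21).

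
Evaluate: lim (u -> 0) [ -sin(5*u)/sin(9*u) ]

Substitution gives 0/0.
Divide numerator and denominator by u: sin(5u)/u → 5 and sin(9u)/u → 9, so the limit is -1·5/9 = -5/9.

-5/9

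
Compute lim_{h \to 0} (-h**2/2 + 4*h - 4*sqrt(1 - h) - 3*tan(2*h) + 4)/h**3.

Substitution gives 0/0; apply L'Hôpital's rule 3 times.
After differentiating numerator and denominator 3 times the quotient is (-96*tan(2*h)^2/cos(2*h)^2 - 48/cos(2*h)^4 + 3/(2*(1 - h)^(5/2)))/(6); at h = 0 this is -31/4.

-31/4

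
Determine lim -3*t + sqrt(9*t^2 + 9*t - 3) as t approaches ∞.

An ∞ − ∞ form. Rationalising with the conjugate, the difference becomes (9t - 3) / (√(9*t^2 + 9*t - 3) + 3t).
For large t the denominator behaves like 2·3t, so the quotient tends to 9/6 = 3/2.

3/2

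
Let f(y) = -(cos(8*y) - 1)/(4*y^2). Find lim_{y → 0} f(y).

Direct substitution gives 0/0.
Apply L'Hôpital: lim (-8*sin(8*y))/(-8*y), still 0/0.
After 2 applications of L'Hôpital's rule the quotient is (-64*cos(8*y))/(-8); substituting y = 0 gives 8.

8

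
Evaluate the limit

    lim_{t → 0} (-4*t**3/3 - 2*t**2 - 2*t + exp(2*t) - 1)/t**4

2/3

Direct substitution gives 0/0.
Apply L'Hôpital: lim (-4*t^2 - 4*t + 2*e^(2*t) - 2)/(4*t^3), still 0/0.
Apply L'Hôpital: lim (-8*t + 4*e^(2*t) - 4)/(12*t^2), still 0/0.
Apply L'Hôpital: lim (8*e^(2*t) - 8)/(24*t), still 0/0.
After 4 applications of L'Hôpital's rule the quotient is (16*e^(2*t))/(24); substituting t = 0 gives 2/3.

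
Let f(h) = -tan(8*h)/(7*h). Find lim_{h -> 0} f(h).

-8/7

Substitution gives 0/0.
Since tan(u)/u → 1 as u → 0, tan(8h)/(8h) → 1 and the limit is 8/(-7) = -8/7.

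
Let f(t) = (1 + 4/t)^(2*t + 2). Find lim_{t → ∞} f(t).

Write it as [(1 + 4/t)^t]^(2) · (1 + 4/t)^(2). The bracketed term tends to e^(4) and the second factor to 1, so the limit is e^(8).

e^(8)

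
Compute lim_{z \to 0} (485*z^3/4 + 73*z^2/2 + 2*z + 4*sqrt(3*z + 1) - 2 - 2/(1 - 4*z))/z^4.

-16789/32

Substitution gives 0/0 (the numerator vanishes to order 4).
Expand each term to order z^4: the coefficient of z^4 in -2·1/(1 - 4z) is -512 and in 4·√(1 + 3z) is -405/32.
Lower-order terms cancel with the polynomial part, so the numerator is (-16789/32)·z^4 + o(z^4), and the limit is (-16789/32)/(1) = -16789/32.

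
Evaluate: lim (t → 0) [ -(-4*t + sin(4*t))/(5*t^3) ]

32/15

Direct substitution gives 0/0.
Apply L'Hôpital: lim (4*cos(4*t) - 4)/(-15*t^2), still 0/0.
Apply L'Hôpital: lim (-16*sin(4*t))/(-30*t), still 0/0.
After 3 applications of L'Hôpital's rule the quotient is (-64*cos(4*t))/(-30); substituting t = 0 gives 32/15.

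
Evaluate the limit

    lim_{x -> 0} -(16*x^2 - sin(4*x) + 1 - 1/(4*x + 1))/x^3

Substitution gives 0/0; apply L'Hôpital's rule 3 times.
After differentiating numerator and denominator 3 times the quotient is (64*cos(4*x) + 384/(4*x + 1)^4)/(-6); at x = 0 this is -224/3.

-224/3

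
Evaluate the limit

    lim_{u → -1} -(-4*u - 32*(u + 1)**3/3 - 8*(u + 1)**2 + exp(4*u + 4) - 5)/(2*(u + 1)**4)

-16/3

Direct substitution gives 0/0.
Apply L'Hôpital: lim (-16*u - 32*(u + 1)^2 + 4*e^(4*u + 4) - 20)/(-8*(u + 1)^3), still 0/0.
Apply L'Hôpital: lim (-64*u + 16*e^(4*u + 4) - 80)/(-24*(u + 1)^2), still 0/0.
Apply L'Hôpital: lim (64*e^(4*u + 4) - 64)/(-48*u - 48), still 0/0.
After 4 applications of L'Hôpital's rule the quotient is (256*e^(4*u + 4))/(-48); substituting u = -1 gives -16/3.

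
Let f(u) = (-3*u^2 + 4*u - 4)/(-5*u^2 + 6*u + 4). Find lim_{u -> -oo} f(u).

3/5

Numerator and denominator both have degree 2.
Dividing every term by u^2, all lower-order terms vanish and the limit is the ratio of leading coefficients, -3/(-5) = 3/5.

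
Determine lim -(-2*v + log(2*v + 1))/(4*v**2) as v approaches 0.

Direct substitution gives 0/0.
Apply L'Hôpital: lim (-2 + 2/(2*v + 1))/(-8*v), still 0/0.
After 2 applications of L'Hôpital's rule the quotient is (-4/(2*v + 1)^2)/(-8); substituting v = 0 gives 1/2.

1/2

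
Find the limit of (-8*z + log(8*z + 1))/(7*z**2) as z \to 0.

-32/7

Direct substitution gives 0/0.
Apply L'Hôpital: lim (-8 + 8/(8*z + 1))/(14*z), still 0/0.
After 2 applications of L'Hôpital's rule the quotient is (-64/(8*z + 1)^2)/(14); substituting z = 0 gives -32/7.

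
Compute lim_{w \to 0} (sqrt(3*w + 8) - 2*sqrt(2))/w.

3*√(2)/8

A 0/0 form; rationalise with √(8 + 3w) + √8. This collapses the numerator to 3w, leaving 3/(√(8 + 3w) + √8) → 3/(2√8) = 3*√(2)/8.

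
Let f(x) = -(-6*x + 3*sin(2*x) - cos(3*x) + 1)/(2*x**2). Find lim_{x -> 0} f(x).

-9/4

Substitution gives 0/0; apply L'Hôpital's rule 2 times.
After differentiating numerator and denominator 2 times the quotient is (-12*sin(2*x) + 9*cos(3*x))/(-4); at x = 0 this is -9/4.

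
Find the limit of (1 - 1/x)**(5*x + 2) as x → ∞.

e^(-5)

The base → 1 and the exponent → ∞: a 1^∞ form.
Take logarithms: (5x + 2)·ln(1 - 1/x). Since ln(1+u) ~ u for small u, this behaves like (5x)·(-1/x) → -5.
So the limit is e^(-5).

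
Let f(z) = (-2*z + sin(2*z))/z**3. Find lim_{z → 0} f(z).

Direct substitution gives 0/0.
Apply L'Hôpital: lim (2*cos(2*z) - 2)/(3*z^2), still 0/0.
Apply L'Hôpital: lim (-4*sin(2*z))/(6*z), still 0/0.
After 3 applications of L'Hôpital's rule the quotient is (-8*cos(2*z))/(6); substituting z = 0 gives -4/3.

-4/3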